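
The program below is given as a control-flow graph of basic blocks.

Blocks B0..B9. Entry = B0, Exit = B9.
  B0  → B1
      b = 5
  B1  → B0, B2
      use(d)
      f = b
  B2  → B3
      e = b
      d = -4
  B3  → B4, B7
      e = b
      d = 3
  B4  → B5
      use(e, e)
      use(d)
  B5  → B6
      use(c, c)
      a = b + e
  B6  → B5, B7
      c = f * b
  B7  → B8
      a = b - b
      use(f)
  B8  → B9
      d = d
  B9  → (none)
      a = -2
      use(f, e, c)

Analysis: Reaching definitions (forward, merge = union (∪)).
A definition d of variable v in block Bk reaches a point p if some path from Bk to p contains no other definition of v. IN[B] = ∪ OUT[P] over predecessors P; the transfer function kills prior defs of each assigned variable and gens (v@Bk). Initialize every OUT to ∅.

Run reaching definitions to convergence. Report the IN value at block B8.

Fixpoint table:
  B0: | IN={b@B0, f@B1} | OUT={b@B0, f@B1}
  B1: | IN={b@B0, f@B1} | OUT={b@B0, f@B1}
  B2: | IN={b@B0, f@B1} | OUT={b@B0, d@B2, e@B2, f@B1}
  B3: | IN={b@B0, d@B2, e@B2, f@B1} | OUT={b@B0, d@B3, e@B3, f@B1}
  B4: | IN={b@B0, d@B3, e@B3, f@B1} | OUT={b@B0, d@B3, e@B3, f@B1}
  B5: | IN={a@B5, b@B0, c@B6, d@B3, e@B3, f@B1} | OUT={a@B5, b@B0, c@B6, d@B3, e@B3, f@B1}
  B6: | IN={a@B5, b@B0, c@B6, d@B3, e@B3, f@B1} | OUT={a@B5, b@B0, c@B6, d@B3, e@B3, f@B1}
  B7: | IN={a@B5, b@B0, c@B6, d@B3, e@B3, f@B1} | OUT={a@B7, b@B0, c@B6, d@B3, e@B3, f@B1}
  B8: | IN={a@B7, b@B0, c@B6, d@B3, e@B3, f@B1} | OUT={a@B7, b@B0, c@B6, d@B8, e@B3, f@B1}
  B9: | IN={a@B7, b@B0, c@B6, d@B8, e@B3, f@B1} | OUT={a@B9, b@B0, c@B6, d@B8, e@B3, f@B1}

Merge at B8: IN[B8] = OUT[B7] = {a@B7, b@B0, c@B6, d@B3, e@B3, f@B1}

Answer: {a@B7, b@B0, c@B6, d@B3, e@B3, f@B1}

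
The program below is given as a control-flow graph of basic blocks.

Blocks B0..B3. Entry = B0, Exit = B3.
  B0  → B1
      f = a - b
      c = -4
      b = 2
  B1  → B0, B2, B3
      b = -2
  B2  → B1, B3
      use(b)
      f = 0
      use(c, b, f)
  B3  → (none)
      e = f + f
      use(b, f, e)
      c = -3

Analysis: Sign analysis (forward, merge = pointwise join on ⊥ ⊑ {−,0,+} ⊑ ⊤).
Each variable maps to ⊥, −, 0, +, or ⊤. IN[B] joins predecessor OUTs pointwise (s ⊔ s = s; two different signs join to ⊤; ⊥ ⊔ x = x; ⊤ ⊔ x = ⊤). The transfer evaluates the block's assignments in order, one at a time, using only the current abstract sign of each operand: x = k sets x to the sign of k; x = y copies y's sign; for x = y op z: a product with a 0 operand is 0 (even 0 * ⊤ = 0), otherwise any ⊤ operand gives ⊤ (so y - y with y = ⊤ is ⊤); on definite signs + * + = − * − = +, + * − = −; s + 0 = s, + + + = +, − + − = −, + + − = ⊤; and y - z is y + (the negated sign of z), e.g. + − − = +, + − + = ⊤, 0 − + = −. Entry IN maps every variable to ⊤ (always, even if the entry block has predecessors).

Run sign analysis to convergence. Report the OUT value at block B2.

Per-block solution:
  B0:   IN=(all ⊤)   OUT={b:+, c:-; rest ⊤}
  B1:   IN={c:-; rest ⊤}   OUT={b:-, c:-; rest ⊤}
  B2:   IN={b:-, c:-; rest ⊤}   OUT={b:-, c:-, f:0; rest ⊤}
  B3:   IN={b:-, c:-; rest ⊤}   OUT={b:-, c:-; rest ⊤}

Merge at B2: IN[B2] = OUT[B1] = {a: ⊤, b: -, c: -, d: ⊤, e: ⊤, f: ⊤}
Applying B2's transfer function to that IN value gives OUT[B2] (row B2 above).

Answer: {a: ⊤, b: -, c: -, d: ⊤, e: ⊤, f: 0}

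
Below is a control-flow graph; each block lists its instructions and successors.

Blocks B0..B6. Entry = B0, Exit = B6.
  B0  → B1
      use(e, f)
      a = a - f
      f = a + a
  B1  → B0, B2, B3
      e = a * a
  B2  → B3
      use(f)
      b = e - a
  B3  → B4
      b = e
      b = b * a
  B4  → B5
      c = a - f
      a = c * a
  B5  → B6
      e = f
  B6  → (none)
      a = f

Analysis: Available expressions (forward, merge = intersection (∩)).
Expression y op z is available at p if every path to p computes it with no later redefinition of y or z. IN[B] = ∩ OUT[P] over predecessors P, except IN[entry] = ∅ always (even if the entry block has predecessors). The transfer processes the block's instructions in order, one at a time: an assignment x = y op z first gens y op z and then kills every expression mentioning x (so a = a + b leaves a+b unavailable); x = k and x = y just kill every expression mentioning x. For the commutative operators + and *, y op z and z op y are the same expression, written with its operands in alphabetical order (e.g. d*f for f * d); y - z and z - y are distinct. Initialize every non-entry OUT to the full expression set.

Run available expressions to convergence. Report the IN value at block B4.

Converged values:
  B0:  IN={}  OUT={a+a}
  B1:  IN={a+a}  OUT={a*a, a+a}
  B2:  IN={a*a, a+a}  OUT={a*a, a+a, e-a}
  B3:  IN={a*a, a+a}  OUT={a*a, a+a}
  B4:  IN={a*a, a+a}  OUT={}
  B5:  IN={}  OUT={}
  B6:  IN={}  OUT={}

Merge at B4: IN[B4] = OUT[B3] = {a*a, a+a}

Answer: {a*a, a+a}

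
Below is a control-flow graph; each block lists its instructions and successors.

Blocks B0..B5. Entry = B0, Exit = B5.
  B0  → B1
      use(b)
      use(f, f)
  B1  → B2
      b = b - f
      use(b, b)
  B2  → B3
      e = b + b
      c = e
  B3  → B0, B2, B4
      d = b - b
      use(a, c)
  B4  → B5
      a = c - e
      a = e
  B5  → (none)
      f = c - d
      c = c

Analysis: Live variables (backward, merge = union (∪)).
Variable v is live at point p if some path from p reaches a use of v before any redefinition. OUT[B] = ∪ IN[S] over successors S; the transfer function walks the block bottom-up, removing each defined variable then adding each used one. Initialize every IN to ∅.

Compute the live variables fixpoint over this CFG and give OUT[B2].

Converged values:
  B0: | IN={a, b, f} | OUT={a, b, f}
  B1: | IN={a, b, f} | OUT={a, b, f}
  B2: | IN={a, b, f} | OUT={a, b, c, e, f}
  B3: | IN={a, b, c, e, f} | OUT={a, b, c, d, e, f}
  B4: | IN={c, d, e} | OUT={c, d}
  B5: | IN={c, d} | OUT={}

Merge at B2: OUT[B2] = IN[B3] = {a, b, c, e, f}

Answer: {a, b, c, e, f}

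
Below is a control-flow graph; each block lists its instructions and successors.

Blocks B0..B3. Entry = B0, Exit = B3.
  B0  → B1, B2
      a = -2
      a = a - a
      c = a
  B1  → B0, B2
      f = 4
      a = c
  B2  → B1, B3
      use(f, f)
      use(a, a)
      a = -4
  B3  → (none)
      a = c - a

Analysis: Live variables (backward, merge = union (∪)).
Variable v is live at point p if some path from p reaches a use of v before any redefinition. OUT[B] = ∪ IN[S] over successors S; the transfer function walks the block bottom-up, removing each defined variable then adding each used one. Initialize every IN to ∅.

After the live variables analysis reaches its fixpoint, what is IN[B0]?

Per-block solution:
  B0: | IN={f} | OUT={a, c, f}
  B1: | IN={c} | OUT={a, c, f}
  B2: | IN={a, c, f} | OUT={a, c}
  B3: | IN={a, c} | OUT={}

Merge at B0: OUT[B0] = IN[B1] ⊔ IN[B2] = {a, c, f}
Applying B0's transfer function to that OUT value gives IN[B0] (row B0 above).

Answer: {f}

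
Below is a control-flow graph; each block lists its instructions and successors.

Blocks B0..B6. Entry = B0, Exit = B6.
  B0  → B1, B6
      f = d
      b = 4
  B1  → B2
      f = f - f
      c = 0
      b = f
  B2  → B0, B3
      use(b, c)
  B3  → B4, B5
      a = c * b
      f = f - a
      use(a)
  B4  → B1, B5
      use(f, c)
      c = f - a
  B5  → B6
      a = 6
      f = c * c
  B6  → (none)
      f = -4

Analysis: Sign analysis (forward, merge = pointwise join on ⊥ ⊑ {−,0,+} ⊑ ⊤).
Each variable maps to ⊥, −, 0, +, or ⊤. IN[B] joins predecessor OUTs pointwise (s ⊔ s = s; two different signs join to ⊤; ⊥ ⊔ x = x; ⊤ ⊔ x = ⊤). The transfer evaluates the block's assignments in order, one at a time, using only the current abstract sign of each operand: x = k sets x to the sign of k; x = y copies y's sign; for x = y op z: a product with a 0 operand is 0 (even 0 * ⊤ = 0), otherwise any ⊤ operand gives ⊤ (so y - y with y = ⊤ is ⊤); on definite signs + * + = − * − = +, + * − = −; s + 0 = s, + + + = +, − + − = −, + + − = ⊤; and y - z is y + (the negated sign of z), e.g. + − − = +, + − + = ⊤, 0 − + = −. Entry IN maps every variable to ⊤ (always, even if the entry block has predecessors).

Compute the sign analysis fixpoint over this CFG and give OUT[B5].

Answer: {a: +, b: ⊤, c: ⊤, d: ⊤, e: ⊤, f: ⊤}

Working:
Per-block solution:
  B0:  IN=(all ⊤)  OUT={b:+; rest ⊤}
  B1:  IN=(all ⊤)  OUT={c:0; rest ⊤}
  B2:  IN={c:0; rest ⊤}  OUT={c:0; rest ⊤}
  B3:  IN={c:0; rest ⊤}  OUT={a:0, c:0; rest ⊤}
  B4:  IN={a:0, c:0; rest ⊤}  OUT={a:0; rest ⊤}
  B5:  IN={a:0; rest ⊤}  OUT={a:+; rest ⊤}
  B6:  IN=(all ⊤)  OUT={f:-; rest ⊤}

Merge at B5: IN[B5] = OUT[B3] ⊔ OUT[B4] = {a: 0, b: ⊤, c: ⊤, d: ⊤, e: ⊤, f: ⊤}
Applying B5's transfer function to that IN value gives OUT[B5] (row B5 above).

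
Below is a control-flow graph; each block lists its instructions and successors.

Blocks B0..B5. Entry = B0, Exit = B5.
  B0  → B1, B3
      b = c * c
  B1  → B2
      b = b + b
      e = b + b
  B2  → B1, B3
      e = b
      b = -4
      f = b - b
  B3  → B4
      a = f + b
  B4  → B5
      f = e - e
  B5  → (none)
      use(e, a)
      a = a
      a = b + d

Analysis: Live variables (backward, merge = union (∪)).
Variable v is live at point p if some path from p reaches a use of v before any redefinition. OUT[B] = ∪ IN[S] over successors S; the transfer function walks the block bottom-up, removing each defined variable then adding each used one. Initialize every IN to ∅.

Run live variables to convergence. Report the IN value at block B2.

Converged values:
  B0:  IN={c, d, e, f}  OUT={b, d, e, f}
  B1:  IN={b, d}  OUT={b, d}
  B2:  IN={b, d}  OUT={b, d, e, f}
  B3:  IN={b, d, e, f}  OUT={a, b, d, e}
  B4:  IN={a, b, d, e}  OUT={a, b, d, e}
  B5:  IN={a, b, d, e}  OUT={}

Merge at B2: OUT[B2] = IN[B1] ⊔ IN[B3] = {b, d, e, f}
Applying B2's transfer function to that OUT value gives IN[B2] (row B2 above).

Answer: {b, d}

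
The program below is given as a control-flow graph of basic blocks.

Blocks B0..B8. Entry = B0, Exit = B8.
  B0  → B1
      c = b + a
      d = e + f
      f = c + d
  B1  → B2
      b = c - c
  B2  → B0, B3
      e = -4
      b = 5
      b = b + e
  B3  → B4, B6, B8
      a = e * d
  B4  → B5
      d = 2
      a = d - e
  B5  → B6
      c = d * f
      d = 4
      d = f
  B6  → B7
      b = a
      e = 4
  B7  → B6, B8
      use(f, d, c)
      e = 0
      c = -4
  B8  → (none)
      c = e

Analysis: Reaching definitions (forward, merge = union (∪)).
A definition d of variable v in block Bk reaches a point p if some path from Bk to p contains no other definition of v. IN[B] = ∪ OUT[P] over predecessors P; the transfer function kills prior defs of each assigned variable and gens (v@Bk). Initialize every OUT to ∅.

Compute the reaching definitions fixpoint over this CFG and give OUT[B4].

Fixpoint table:
  B0:   IN={b@B2, c@B0, d@B0, e@B2, f@B0}   OUT={b@B2, c@B0, d@B0, e@B2, f@B0}
  B1:   IN={b@B2, c@B0, d@B0, e@B2, f@B0}   OUT={b@B1, c@B0, d@B0, e@B2, f@B0}
  B2:   IN={b@B1, c@B0, d@B0, e@B2, f@B0}   OUT={b@B2, c@B0, d@B0, e@B2, f@B0}
  B3:   IN={b@B2, c@B0, d@B0, e@B2, f@B0}   OUT={a@B3, b@B2, c@B0, d@B0, e@B2, f@B0}
  B4:   IN={a@B3, b@B2, c@B0, d@B0, e@B2, f@B0}   OUT={a@B4, b@B2, c@B0, d@B4, e@B2, f@B0}
  B5:   IN={a@B4, b@B2, c@B0, d@B4, e@B2, f@B0}   OUT={a@B4, b@B2, c@B5, d@B5, e@B2, f@B0}
  B6:   IN={a@B3, a@B4, b@B2, b@B6, c@B0, c@B5, c@B7, d@B0, d@B5, e@B2, e@B7, f@B0}   OUT={a@B3, a@B4, b@B6, c@B0, c@B5, c@B7, d@B0, d@B5, e@B6, f@B0}
  B7:   IN={a@B3, a@B4, b@B6, c@B0, c@B5, c@B7, d@B0, d@B5, e@B6, f@B0}   OUT={a@B3, a@B4, b@B6, c@B7, d@B0, d@B5, e@B7, f@B0}
  B8:   IN={a@B3, a@B4, b@B2, b@B6, c@B0, c@B7, d@B0, d@B5, e@B2, e@B7, f@B0}   OUT={a@B3, a@B4, b@B2, b@B6, c@B8, d@B0, d@B5, e@B2, e@B7, f@B0}

Merge at B4: IN[B4] = OUT[B3] = {a@B3, b@B2, c@B0, d@B0, e@B2, f@B0}
Applying B4's transfer function to that IN value gives OUT[B4] (row B4 above).

Answer: {a@B4, b@B2, c@B0, d@B4, e@B2, f@B0}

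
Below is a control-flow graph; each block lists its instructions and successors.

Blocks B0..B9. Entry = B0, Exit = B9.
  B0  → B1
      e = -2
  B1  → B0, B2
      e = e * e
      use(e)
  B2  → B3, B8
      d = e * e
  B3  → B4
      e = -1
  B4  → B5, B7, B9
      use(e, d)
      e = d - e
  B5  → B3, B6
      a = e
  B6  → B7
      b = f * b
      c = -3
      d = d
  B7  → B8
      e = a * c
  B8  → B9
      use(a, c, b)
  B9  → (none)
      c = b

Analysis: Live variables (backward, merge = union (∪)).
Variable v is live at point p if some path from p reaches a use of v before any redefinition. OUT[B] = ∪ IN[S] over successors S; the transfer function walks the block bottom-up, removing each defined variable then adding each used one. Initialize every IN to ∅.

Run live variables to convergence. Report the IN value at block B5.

Answer: {b, c, d, e, f}

Derivation:
Per-block solution:
  B0:   IN={a, b, c, f}   OUT={a, b, c, e, f}
  B1:   IN={a, b, c, e, f}   OUT={a, b, c, e, f}
  B2:   IN={a, b, c, e, f}   OUT={a, b, c, d, f}
  B3:   IN={a, b, c, d, f}   OUT={a, b, c, d, e, f}
  B4:   IN={a, b, c, d, e, f}   OUT={a, b, c, d, e, f}
  B5:   IN={b, c, d, e, f}   OUT={a, b, c, d, f}
  B6:   IN={a, b, d, f}   OUT={a, b, c}
  B7:   IN={a, b, c}   OUT={a, b, c}
  B8:   IN={a, b, c}   OUT={b}
  B9:   IN={b}   OUT={}

Merge at B5: OUT[B5] = IN[B3] ⊔ IN[B6] = {a, b, c, d, f}
Applying B5's transfer function to that OUT value gives IN[B5] (row B5 above).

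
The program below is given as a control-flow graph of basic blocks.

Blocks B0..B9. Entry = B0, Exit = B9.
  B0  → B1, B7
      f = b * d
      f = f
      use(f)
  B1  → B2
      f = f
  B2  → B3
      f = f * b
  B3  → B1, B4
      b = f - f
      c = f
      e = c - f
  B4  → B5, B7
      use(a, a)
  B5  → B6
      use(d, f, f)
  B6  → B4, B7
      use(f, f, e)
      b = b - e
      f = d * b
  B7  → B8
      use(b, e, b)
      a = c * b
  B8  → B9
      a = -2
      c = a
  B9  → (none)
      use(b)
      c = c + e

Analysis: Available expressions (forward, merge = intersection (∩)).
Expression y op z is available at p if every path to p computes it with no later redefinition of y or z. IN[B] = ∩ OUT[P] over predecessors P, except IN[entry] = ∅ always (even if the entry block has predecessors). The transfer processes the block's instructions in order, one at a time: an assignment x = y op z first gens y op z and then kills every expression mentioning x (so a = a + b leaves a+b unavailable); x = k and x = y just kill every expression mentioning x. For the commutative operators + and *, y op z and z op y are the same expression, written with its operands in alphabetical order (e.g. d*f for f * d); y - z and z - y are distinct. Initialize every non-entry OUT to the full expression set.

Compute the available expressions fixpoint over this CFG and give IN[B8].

Per-block solution:
  B0:  IN={}  OUT={b*d}
  B1:  IN={}  OUT={}
  B2:  IN={}  OUT={}
  B3:  IN={}  OUT={c-f, f-f}
  B4:  IN={}  OUT={}
  B5:  IN={}  OUT={}
  B6:  IN={}  OUT={b*d}
  B7:  IN={}  OUT={b*c}
  B8:  IN={b*c}  OUT={}
  B9:  IN={}  OUT={}

Merge at B8: IN[B8] = OUT[B7] = {b*c}

Answer: {b*c}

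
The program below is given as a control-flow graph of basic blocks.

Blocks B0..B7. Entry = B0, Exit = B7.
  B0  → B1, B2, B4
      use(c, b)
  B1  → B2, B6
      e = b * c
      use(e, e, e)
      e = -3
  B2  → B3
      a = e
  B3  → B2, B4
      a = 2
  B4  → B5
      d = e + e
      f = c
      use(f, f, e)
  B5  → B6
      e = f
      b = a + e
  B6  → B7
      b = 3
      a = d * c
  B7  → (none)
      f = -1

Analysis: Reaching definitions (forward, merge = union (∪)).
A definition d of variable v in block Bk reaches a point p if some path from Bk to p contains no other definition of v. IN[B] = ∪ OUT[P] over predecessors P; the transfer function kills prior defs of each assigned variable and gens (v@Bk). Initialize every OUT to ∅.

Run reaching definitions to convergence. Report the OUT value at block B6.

Converged values:
  B0: | IN={} | OUT={}
  B1: | IN={} | OUT={e@B1}
  B2: | IN={a@B3, e@B1} | OUT={a@B2, e@B1}
  B3: | IN={a@B2, e@B1} | OUT={a@B3, e@B1}
  B4: | IN={a@B3, e@B1} | OUT={a@B3, d@B4, e@B1, f@B4}
  B5: | IN={a@B3, d@B4, e@B1, f@B4} | OUT={a@B3, b@B5, d@B4, e@B5, f@B4}
  B6: | IN={a@B3, b@B5, d@B4, e@B1, e@B5, f@B4} | OUT={a@B6, b@B6, d@B4, e@B1, e@B5, f@B4}
  B7: | IN={a@B6, b@B6, d@B4, e@B1, e@B5, f@B4} | OUT={a@B6, b@B6, d@B4, e@B1, e@B5, f@B7}

Merge at B6: IN[B6] = OUT[B1] ⊔ OUT[B5] = {a@B3, b@B5, d@B4, e@B1, e@B5, f@B4}
Applying B6's transfer function to that IN value gives OUT[B6] (row B6 above).

Answer: {a@B6, b@B6, d@B4, e@B1, e@B5, f@B4}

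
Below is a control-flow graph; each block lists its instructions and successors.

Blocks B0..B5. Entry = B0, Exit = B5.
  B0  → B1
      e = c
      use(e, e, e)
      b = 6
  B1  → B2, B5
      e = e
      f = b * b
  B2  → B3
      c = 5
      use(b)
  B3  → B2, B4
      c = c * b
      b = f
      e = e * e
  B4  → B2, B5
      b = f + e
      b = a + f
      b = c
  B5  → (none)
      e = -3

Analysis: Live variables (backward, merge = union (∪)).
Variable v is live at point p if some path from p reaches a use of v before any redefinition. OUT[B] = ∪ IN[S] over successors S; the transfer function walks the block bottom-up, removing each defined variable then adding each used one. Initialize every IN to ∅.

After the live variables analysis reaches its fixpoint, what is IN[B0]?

Answer: {a, c}

Working:
Converged values:
  B0:   IN={a, c}   OUT={a, b, e}
  B1:   IN={a, b, e}   OUT={a, b, e, f}
  B2:   IN={a, b, e, f}   OUT={a, b, c, e, f}
  B3:   IN={a, b, c, e, f}   OUT={a, b, c, e, f}
  B4:   IN={a, c, e, f}   OUT={a, b, e, f}
  B5:   IN={}   OUT={}

Merge at B0: OUT[B0] = IN[B1] = {a, b, e}
Applying B0's transfer function to that OUT value gives IN[B0] (row B0 above).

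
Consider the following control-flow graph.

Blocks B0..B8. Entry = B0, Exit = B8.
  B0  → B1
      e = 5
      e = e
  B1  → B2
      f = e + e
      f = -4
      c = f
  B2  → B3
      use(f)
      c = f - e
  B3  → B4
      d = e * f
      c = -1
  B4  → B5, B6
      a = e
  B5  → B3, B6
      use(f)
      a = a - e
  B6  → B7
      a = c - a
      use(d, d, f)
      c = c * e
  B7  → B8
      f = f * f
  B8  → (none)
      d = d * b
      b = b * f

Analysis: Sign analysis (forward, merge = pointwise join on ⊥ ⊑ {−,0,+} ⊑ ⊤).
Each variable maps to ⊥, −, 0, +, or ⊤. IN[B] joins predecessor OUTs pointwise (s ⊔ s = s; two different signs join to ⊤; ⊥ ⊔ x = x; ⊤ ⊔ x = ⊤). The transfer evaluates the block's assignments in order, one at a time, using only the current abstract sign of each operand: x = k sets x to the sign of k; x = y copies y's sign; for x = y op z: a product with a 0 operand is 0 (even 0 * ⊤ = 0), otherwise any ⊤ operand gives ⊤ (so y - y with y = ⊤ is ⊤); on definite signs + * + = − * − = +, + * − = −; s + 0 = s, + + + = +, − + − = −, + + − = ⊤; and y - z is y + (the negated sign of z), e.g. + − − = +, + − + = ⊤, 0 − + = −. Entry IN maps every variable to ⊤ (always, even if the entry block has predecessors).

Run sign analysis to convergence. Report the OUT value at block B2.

Fixpoint table:
  B0:   IN=(all ⊤)   OUT={e:+; rest ⊤}
  B1:   IN={e:+; rest ⊤}   OUT={c:-, e:+, f:-; rest ⊤}
  B2:   IN={c:-, e:+, f:-; rest ⊤}   OUT={c:-, e:+, f:-; rest ⊤}
  B3:   IN={c:-, e:+, f:-; rest ⊤}   OUT={c:-, d:-, e:+, f:-; rest ⊤}
  B4:   IN={c:-, d:-, e:+, f:-; rest ⊤}   OUT={a:+, c:-, d:-, e:+, f:-; rest ⊤}
  B5:   IN={a:+, c:-, d:-, e:+, f:-; rest ⊤}   OUT={c:-, d:-, e:+, f:-; rest ⊤}
  B6:   IN={c:-, d:-, e:+, f:-; rest ⊤}   OUT={c:-, d:-, e:+, f:-; rest ⊤}
  B7:   IN={c:-, d:-, e:+, f:-; rest ⊤}   OUT={c:-, d:-, e:+, f:+; rest ⊤}
  B8:   IN={c:-, d:-, e:+, f:+; rest ⊤}   OUT={c:-, e:+, f:+; rest ⊤}

Merge at B2: IN[B2] = OUT[B1] = {a: ⊤, b: ⊤, c: -, d: ⊤, e: +, f: -}
Applying B2's transfer function to that IN value gives OUT[B2] (row B2 above).

Answer: {a: ⊤, b: ⊤, c: -, d: ⊤, e: +, f: -}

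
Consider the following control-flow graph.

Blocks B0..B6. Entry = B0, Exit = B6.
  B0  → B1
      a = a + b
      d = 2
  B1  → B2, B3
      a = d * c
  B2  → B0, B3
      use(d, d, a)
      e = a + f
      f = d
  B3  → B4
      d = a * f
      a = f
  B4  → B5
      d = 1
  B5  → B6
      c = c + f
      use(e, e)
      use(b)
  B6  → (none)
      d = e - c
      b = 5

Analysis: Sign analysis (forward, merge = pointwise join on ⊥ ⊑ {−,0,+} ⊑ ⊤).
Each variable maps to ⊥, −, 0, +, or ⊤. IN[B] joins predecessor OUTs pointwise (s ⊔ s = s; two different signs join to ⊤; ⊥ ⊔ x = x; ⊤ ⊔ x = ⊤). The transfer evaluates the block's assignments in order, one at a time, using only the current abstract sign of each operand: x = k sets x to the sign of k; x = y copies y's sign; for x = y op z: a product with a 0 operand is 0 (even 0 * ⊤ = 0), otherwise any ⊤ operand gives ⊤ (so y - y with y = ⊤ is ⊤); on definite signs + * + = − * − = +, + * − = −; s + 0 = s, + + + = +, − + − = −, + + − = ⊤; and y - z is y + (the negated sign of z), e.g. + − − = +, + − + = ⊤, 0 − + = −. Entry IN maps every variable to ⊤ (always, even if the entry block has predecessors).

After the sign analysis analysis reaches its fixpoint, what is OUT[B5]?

Answer: {a: ⊤, b: ⊤, c: ⊤, d: +, e: ⊤, f: ⊤}

Trace:
Per-block solution:
  B0:  IN=(all ⊤)  OUT={d:+; rest ⊤}
  B1:  IN={d:+; rest ⊤}  OUT={d:+; rest ⊤}
  B2:  IN={d:+; rest ⊤}  OUT={d:+, f:+; rest ⊤}
  B3:  IN={d:+; rest ⊤}  OUT=(all ⊤)
  B4:  IN=(all ⊤)  OUT={d:+; rest ⊤}
  B5:  IN={d:+; rest ⊤}  OUT={d:+; rest ⊤}
  B6:  IN={d:+; rest ⊤}  OUT={b:+; rest ⊤}

Merge at B5: IN[B5] = OUT[B4] = {a: ⊤, b: ⊤, c: ⊤, d: +, e: ⊤, f: ⊤}
Applying B5's transfer function to that IN value gives OUT[B5] (row B5 above).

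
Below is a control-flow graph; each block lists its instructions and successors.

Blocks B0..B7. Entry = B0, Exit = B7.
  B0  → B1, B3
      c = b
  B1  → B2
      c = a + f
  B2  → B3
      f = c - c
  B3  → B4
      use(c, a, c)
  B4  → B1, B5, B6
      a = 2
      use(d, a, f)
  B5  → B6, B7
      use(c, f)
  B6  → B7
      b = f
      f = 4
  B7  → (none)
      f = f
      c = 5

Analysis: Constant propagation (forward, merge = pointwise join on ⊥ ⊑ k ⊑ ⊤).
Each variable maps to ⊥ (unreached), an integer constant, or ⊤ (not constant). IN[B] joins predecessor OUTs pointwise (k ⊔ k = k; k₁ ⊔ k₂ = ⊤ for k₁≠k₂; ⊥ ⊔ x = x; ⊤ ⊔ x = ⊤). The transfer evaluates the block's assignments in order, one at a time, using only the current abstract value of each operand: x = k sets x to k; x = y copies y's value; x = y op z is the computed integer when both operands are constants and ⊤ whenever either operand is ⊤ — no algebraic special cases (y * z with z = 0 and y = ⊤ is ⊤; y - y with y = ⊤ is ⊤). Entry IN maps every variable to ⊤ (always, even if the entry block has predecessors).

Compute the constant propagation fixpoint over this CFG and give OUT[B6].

Answer: {a: 2, b: ⊤, c: ⊤, d: ⊤, e: ⊤, f: 4}

Derivation:
Per-block solution:
  B0: | IN=(all ⊤) | OUT=(all ⊤)
  B1: | IN=(all ⊤) | OUT=(all ⊤)
  B2: | IN=(all ⊤) | OUT=(all ⊤)
  B3: | IN=(all ⊤) | OUT=(all ⊤)
  B4: | IN=(all ⊤) | OUT={a:2; rest ⊤}
  B5: | IN={a:2; rest ⊤} | OUT={a:2; rest ⊤}
  B6: | IN={a:2; rest ⊤} | OUT={a:2, f:4; rest ⊤}
  B7: | IN={a:2; rest ⊤} | OUT={a:2, c:5; rest ⊤}

Merge at B6: IN[B6] = OUT[B4] ⊔ OUT[B5] = {a: 2, b: ⊤, c: ⊤, d: ⊤, e: ⊤, f: ⊤}
Applying B6's transfer function to that IN value gives OUT[B6] (row B6 above).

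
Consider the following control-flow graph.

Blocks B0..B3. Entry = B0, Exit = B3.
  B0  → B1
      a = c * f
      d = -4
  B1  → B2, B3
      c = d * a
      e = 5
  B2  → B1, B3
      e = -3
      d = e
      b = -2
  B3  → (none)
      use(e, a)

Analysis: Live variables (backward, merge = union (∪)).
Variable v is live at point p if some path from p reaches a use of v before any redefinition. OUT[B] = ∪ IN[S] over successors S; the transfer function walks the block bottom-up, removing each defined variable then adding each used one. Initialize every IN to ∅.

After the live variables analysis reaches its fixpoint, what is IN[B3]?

Answer: {a, e}

Working:
Per-block solution:
  B0:   IN={c, f}   OUT={a, d}
  B1:   IN={a, d}   OUT={a, e}
  B2:   IN={a}   OUT={a, d, e}
  B3:   IN={a, e}   OUT={}

B3 is the boundary node: OUT[B3] = {}
Applying B3's transfer function to that OUT value gives IN[B3] (row B3 above).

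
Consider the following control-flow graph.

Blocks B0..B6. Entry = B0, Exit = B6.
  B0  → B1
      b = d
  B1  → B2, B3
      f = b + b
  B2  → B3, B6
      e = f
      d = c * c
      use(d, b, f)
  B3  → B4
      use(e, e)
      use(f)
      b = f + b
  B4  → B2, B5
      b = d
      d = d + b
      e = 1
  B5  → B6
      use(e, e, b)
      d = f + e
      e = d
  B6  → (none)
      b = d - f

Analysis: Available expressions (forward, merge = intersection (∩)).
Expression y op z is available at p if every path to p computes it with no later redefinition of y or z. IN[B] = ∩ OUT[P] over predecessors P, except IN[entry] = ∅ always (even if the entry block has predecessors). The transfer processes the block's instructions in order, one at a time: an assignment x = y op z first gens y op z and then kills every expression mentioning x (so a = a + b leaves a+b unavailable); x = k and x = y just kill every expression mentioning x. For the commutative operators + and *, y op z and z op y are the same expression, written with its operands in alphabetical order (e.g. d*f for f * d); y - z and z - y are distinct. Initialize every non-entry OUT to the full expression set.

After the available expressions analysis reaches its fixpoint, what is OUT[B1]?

Answer: {b+b}

Trace:
Fixpoint table:
  B0:   IN={}   OUT={}
  B1:   IN={}   OUT={b+b}
  B2:   IN={}   OUT={c*c}
  B3:   IN={}   OUT={}
  B4:   IN={}   OUT={}
  B5:   IN={}   OUT={}
  B6:   IN={}   OUT={d-f}

Merge at B1: IN[B1] = OUT[B0] = {}
Applying B1's transfer function to that IN value gives OUT[B1] (row B1 above).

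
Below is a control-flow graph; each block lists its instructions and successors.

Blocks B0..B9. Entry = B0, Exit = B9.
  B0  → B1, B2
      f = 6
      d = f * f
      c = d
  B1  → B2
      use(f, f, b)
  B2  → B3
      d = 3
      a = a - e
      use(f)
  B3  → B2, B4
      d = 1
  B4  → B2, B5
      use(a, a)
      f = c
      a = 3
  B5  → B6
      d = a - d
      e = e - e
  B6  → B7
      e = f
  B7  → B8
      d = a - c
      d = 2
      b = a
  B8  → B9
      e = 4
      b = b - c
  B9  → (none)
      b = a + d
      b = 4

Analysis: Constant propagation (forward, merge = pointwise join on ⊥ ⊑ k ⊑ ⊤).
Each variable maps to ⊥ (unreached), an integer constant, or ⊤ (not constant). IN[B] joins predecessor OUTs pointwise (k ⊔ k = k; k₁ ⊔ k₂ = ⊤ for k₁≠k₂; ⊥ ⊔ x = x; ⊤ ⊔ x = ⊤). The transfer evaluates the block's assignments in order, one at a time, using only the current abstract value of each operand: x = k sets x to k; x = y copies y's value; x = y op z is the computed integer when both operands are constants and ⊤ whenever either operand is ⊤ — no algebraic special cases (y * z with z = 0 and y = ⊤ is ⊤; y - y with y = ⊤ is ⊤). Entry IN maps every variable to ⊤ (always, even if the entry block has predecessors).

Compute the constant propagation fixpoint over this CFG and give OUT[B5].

Per-block solution:
  B0: | IN=(all ⊤) | OUT={c:36, d:36, f:6; rest ⊤}
  B1: | IN={c:36, d:36, f:6; rest ⊤} | OUT={c:36, d:36, f:6; rest ⊤}
  B2: | IN={c:36; rest ⊤} | OUT={c:36, d:3; rest ⊤}
  B3: | IN={c:36, d:3; rest ⊤} | OUT={c:36, d:1; rest ⊤}
  B4: | IN={c:36, d:1; rest ⊤} | OUT={a:3, c:36, d:1, f:36; rest ⊤}
  B5: | IN={a:3, c:36, d:1, f:36; rest ⊤} | OUT={a:3, c:36, d:2, f:36; rest ⊤}
  B6: | IN={a:3, c:36, d:2, f:36; rest ⊤} | OUT={a:3, c:36, d:2, e:36, f:36; rest ⊤}
  B7: | IN={a:3, c:36, d:2, e:36, f:36; rest ⊤} | OUT={a:3, b:3, c:36, d:2, e:36, f:36; rest ⊤}
  B8: | IN={a:3, b:3, c:36, d:2, e:36, f:36; rest ⊤} | OUT={a:3, b:-33, c:36, d:2, e:4, f:36; rest ⊤}
  B9: | IN={a:3, b:-33, c:36, d:2, e:4, f:36; rest ⊤} | OUT={a:3, b:4, c:36, d:2, e:4, f:36; rest ⊤}

Merge at B5: IN[B5] = OUT[B4] = {a: 3, b: ⊤, c: 36, d: 1, e: ⊤, f: 36}
Applying B5's transfer function to that IN value gives OUT[B5] (row B5 above).

Answer: {a: 3, b: ⊤, c: 36, d: 2, e: ⊤, f: 36}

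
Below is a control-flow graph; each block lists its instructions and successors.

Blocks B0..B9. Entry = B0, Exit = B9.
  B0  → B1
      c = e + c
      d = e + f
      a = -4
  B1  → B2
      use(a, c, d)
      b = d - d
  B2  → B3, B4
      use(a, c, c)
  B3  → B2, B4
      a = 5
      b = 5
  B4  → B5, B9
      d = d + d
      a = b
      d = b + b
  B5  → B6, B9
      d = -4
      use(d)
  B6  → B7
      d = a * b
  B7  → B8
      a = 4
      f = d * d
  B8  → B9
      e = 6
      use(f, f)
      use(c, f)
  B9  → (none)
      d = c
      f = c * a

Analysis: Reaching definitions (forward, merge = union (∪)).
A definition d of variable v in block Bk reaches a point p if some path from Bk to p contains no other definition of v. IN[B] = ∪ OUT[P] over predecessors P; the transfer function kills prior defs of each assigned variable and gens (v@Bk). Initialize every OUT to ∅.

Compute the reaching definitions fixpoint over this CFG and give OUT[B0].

Per-block solution:
  B0:   IN={}   OUT={a@B0, c@B0, d@B0}
  B1:   IN={a@B0, c@B0, d@B0}   OUT={a@B0, b@B1, c@B0, d@B0}
  B2:   IN={a@B0, a@B3, b@B1, b@B3, c@B0, d@B0}   OUT={a@B0, a@B3, b@B1, b@B3, c@B0, d@B0}
  B3:   IN={a@B0, a@B3, b@B1, b@B3, c@B0, d@B0}   OUT={a@B3, b@B3, c@B0, d@B0}
  B4:   IN={a@B0, a@B3, b@B1, b@B3, c@B0, d@B0}   OUT={a@B4, b@B1, b@B3, c@B0, d@B4}
  B5:   IN={a@B4, b@B1, b@B3, c@B0, d@B4}   OUT={a@B4, b@B1, b@B3, c@B0, d@B5}
  B6:   IN={a@B4, b@B1, b@B3, c@B0, d@B5}   OUT={a@B4, b@B1, b@B3, c@B0, d@B6}
  B7:   IN={a@B4, b@B1, b@B3, c@B0, d@B6}   OUT={a@B7, b@B1, b@B3, c@B0, d@B6, f@B7}
  B8:   IN={a@B7, b@B1, b@B3, c@B0, d@B6, f@B7}   OUT={a@B7, b@B1, b@B3, c@B0, d@B6, e@B8, f@B7}
  B9:   IN={a@B4, a@B7, b@B1, b@B3, c@B0, d@B4, d@B5, d@B6, e@B8, f@B7}   OUT={a@B4, a@B7, b@B1, b@B3, c@B0, d@B9, e@B8, f@B9}

B0 is the boundary node: IN[B0] = {}
Applying B0's transfer function to that IN value gives OUT[B0] (row B0 above).

Answer: {a@B0, c@B0, d@B0}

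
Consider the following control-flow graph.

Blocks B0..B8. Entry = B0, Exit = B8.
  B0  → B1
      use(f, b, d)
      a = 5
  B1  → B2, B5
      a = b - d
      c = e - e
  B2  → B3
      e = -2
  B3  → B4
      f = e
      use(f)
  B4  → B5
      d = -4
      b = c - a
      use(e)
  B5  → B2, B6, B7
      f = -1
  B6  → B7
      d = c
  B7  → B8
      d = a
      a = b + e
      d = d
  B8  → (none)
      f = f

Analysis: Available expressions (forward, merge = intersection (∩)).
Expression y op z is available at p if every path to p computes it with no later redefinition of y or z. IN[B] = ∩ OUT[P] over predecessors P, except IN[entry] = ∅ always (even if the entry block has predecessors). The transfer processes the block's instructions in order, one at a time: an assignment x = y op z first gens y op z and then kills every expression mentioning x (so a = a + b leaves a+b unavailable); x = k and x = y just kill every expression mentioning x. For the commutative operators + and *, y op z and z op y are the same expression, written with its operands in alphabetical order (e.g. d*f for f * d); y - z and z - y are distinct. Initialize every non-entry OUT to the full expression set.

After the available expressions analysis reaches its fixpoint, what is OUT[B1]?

Converged values:
  B0: | IN={} | OUT={}
  B1: | IN={} | OUT={b-d, e-e}
  B2: | IN={} | OUT={}
  B3: | IN={} | OUT={}
  B4: | IN={} | OUT={c-a}
  B5: | IN={} | OUT={}
  B6: | IN={} | OUT={}
  B7: | IN={} | OUT={b+e}
  B8: | IN={b+e} | OUT={b+e}

Merge at B1: IN[B1] = OUT[B0] = {}
Applying B1's transfer function to that IN value gives OUT[B1] (row B1 above).

Answer: {b-d, e-e}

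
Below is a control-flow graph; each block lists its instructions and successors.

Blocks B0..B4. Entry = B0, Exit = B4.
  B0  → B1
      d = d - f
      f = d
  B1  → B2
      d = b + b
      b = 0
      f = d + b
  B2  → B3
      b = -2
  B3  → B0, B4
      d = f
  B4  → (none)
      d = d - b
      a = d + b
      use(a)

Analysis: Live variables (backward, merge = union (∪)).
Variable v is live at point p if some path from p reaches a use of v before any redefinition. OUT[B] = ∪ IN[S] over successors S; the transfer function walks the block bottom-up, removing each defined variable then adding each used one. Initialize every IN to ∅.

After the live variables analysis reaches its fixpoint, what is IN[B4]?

Fixpoint table:
  B0:  IN={b, d, f}  OUT={b}
  B1:  IN={b}  OUT={f}
  B2:  IN={f}  OUT={b, f}
  B3:  IN={b, f}  OUT={b, d, f}
  B4:  IN={b, d}  OUT={}

B4 is the boundary node: OUT[B4] = {}
Applying B4's transfer function to that OUT value gives IN[B4] (row B4 above).

Answer: {b, d}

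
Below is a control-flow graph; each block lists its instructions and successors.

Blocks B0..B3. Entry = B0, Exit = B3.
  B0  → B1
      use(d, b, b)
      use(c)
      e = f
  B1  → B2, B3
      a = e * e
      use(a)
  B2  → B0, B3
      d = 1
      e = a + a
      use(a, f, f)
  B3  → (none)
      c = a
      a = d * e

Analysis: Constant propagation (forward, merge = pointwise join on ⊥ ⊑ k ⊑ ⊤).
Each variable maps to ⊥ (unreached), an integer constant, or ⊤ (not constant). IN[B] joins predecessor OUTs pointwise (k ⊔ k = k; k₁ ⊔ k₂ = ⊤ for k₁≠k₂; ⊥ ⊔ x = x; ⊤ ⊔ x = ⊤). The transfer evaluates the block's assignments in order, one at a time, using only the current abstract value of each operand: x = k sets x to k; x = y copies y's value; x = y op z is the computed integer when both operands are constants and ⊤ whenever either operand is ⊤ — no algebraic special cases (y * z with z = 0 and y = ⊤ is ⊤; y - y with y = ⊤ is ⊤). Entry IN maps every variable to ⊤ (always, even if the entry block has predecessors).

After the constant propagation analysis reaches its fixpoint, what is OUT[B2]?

Converged values:
  B0:  IN=(all ⊤)  OUT=(all ⊤)
  B1:  IN=(all ⊤)  OUT=(all ⊤)
  B2:  IN=(all ⊤)  OUT={d:1; rest ⊤}
  B3:  IN=(all ⊤)  OUT=(all ⊤)

Merge at B2: IN[B2] = OUT[B1] = {a: ⊤, b: ⊤, c: ⊤, d: ⊤, e: ⊤, f: ⊤}
Applying B2's transfer function to that IN value gives OUT[B2] (row B2 above).

Answer: {a: ⊤, b: ⊤, c: ⊤, d: 1, e: ⊤, f: ⊤}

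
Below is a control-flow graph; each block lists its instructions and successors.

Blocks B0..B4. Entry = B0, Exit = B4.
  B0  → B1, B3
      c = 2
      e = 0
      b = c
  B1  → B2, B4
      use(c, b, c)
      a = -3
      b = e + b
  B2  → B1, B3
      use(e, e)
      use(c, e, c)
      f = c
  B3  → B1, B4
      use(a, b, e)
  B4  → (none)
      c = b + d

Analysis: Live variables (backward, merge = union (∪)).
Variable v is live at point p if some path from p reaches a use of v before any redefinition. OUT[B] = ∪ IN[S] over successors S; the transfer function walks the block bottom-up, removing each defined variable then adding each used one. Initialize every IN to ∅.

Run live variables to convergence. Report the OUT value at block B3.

Answer: {b, c, d, e}

Working:
Fixpoint table:
  B0:  IN={a, d}  OUT={a, b, c, d, e}
  B1:  IN={b, c, d, e}  OUT={a, b, c, d, e}
  B2:  IN={a, b, c, d, e}  OUT={a, b, c, d, e}
  B3:  IN={a, b, c, d, e}  OUT={b, c, d, e}
  B4:  IN={b, d}  OUT={}

Merge at B3: OUT[B3] = IN[B1] ⊔ IN[B4] = {b, c, d, e}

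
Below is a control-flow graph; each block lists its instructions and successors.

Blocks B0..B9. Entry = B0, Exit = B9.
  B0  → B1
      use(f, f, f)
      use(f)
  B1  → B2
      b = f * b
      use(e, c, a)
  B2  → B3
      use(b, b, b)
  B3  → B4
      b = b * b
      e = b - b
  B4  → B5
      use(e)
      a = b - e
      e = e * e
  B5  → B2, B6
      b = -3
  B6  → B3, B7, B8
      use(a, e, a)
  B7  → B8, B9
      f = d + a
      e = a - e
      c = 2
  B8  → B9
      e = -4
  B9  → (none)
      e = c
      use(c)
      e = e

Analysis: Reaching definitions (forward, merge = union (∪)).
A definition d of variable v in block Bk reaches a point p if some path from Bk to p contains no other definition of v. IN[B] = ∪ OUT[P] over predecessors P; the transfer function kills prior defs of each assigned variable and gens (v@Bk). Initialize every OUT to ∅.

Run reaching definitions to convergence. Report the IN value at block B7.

Fixpoint table:
  B0: | IN={} | OUT={}
  B1: | IN={} | OUT={b@B1}
  B2: | IN={a@B4, b@B1, b@B5, e@B4} | OUT={a@B4, b@B1, b@B5, e@B4}
  B3: | IN={a@B4, b@B1, b@B5, e@B4} | OUT={a@B4, b@B3, e@B3}
  B4: | IN={a@B4, b@B3, e@B3} | OUT={a@B4, b@B3, e@B4}
  B5: | IN={a@B4, b@B3, e@B4} | OUT={a@B4, b@B5, e@B4}
  B6: | IN={a@B4, b@B5, e@B4} | OUT={a@B4, b@B5, e@B4}
  B7: | IN={a@B4, b@B5, e@B4} | OUT={a@B4, b@B5, c@B7, e@B7, f@B7}
  B8: | IN={a@B4, b@B5, c@B7, e@B4, e@B7, f@B7} | OUT={a@B4, b@B5, c@B7, e@B8, f@B7}
  B9: | IN={a@B4, b@B5, c@B7, e@B7, e@B8, f@B7} | OUT={a@B4, b@B5, c@B7, e@B9, f@B7}

Merge at B7: IN[B7] = OUT[B6] = {a@B4, b@B5, e@B4}

Answer: {a@B4, b@B5, e@B4}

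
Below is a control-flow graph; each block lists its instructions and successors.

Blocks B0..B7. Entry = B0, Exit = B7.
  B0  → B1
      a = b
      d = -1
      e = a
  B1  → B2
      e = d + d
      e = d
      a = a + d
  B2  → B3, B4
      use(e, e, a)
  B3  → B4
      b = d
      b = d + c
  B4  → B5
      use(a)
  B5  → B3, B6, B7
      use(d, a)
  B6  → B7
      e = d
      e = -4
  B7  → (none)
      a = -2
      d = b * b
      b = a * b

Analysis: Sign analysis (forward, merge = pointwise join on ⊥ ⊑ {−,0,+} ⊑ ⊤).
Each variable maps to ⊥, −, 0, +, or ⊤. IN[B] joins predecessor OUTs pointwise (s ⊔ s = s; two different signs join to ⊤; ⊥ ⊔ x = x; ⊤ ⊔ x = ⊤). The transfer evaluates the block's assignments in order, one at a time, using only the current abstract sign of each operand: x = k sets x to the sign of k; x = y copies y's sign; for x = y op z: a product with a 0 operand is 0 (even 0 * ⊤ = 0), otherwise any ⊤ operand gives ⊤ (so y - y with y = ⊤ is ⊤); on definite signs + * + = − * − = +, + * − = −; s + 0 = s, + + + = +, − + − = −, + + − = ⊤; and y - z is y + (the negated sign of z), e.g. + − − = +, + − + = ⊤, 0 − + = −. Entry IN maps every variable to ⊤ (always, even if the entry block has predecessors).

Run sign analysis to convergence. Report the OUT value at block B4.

Converged values:
  B0: | IN=(all ⊤) | OUT={d:-; rest ⊤}
  B1: | IN={d:-; rest ⊤} | OUT={d:-, e:-; rest ⊤}
  B2: | IN={d:-, e:-; rest ⊤} | OUT={d:-, e:-; rest ⊤}
  B3: | IN={d:-, e:-; rest ⊤} | OUT={d:-, e:-; rest ⊤}
  B4: | IN={d:-, e:-; rest ⊤} | OUT={d:-, e:-; rest ⊤}
  B5: | IN={d:-, e:-; rest ⊤} | OUT={d:-, e:-; rest ⊤}
  B6: | IN={d:-, e:-; rest ⊤} | OUT={d:-, e:-; rest ⊤}
  B7: | IN={d:-, e:-; rest ⊤} | OUT={a:-, e:-; rest ⊤}

Merge at B4: IN[B4] = OUT[B2] ⊔ OUT[B3] = {a: ⊤, b: ⊤, c: ⊤, d: -, e: -, f: ⊤}
Applying B4's transfer function to that IN value gives OUT[B4] (row B4 above).

Answer: {a: ⊤, b: ⊤, c: ⊤, d: -, e: -, f: ⊤}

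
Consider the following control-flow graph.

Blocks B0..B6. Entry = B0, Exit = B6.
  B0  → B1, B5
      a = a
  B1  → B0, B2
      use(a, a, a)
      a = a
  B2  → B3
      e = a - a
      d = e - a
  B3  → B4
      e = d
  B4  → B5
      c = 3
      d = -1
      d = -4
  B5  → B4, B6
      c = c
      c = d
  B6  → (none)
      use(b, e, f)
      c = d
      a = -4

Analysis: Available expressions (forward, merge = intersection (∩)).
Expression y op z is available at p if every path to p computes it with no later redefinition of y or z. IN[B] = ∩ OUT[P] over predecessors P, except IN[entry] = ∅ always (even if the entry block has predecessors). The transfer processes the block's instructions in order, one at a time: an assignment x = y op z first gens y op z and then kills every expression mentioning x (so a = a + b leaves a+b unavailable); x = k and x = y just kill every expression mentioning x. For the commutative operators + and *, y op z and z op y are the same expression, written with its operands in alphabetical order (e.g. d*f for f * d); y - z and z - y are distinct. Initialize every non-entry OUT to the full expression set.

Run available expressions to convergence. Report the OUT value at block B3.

Converged values:
  B0:   IN={}   OUT={}
  B1:   IN={}   OUT={}
  B2:   IN={}   OUT={a-a, e-a}
  B3:   IN={a-a, e-a}   OUT={a-a}
  B4:   IN={}   OUT={}
  B5:   IN={}   OUT={}
  B6:   IN={}   OUT={}

Merge at B3: IN[B3] = OUT[B2] = {a-a, e-a}
Applying B3's transfer function to that IN value gives OUT[B3] (row B3 above).

Answer: {a-a}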